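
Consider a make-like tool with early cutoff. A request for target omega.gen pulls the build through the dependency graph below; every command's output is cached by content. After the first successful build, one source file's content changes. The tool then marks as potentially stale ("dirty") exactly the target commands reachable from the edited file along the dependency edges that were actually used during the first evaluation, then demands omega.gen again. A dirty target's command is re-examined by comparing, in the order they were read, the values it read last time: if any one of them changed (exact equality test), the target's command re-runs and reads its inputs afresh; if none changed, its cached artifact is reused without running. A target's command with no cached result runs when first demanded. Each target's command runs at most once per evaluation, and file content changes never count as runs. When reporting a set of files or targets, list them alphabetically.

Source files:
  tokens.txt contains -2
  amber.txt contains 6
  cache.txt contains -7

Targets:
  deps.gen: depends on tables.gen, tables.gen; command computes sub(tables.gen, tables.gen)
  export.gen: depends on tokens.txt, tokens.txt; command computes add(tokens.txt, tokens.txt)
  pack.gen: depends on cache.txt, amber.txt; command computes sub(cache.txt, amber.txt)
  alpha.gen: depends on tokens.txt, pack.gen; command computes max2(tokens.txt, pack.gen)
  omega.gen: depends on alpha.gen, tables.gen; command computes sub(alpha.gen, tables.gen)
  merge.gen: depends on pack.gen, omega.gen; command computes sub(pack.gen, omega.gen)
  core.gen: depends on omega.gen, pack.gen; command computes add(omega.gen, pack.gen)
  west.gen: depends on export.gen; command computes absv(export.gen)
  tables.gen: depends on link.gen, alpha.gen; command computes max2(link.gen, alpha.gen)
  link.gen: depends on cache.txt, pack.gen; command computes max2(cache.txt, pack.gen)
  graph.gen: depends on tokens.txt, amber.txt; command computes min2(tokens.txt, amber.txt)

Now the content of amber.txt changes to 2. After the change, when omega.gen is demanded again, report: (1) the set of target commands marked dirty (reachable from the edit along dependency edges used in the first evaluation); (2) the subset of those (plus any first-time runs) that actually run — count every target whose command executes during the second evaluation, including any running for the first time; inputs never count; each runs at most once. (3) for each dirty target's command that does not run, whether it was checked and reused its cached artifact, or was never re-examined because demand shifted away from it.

First demand of the output computes:
  pack.gen = sub(-7, 6) = -13
  alpha.gen = max2(-2, -13) = -2
  link.gen = max2(-7, -13) = -7
  tables.gen = max2(-7, -2) = -2
  omega.gen = sub(-2, -2) = 0

After the edit, cleaning proceeds:
  pack.gen: a read changed (amber.txt 6->2) — executes, giving -9.
  alpha.gen: a read changed (pack.gen -13->-9) — executes, giving -2 — identical to its old value.
  link.gen: a read changed (pack.gen -13->-9) — executes, giving -7 — identical to its old value.
  tables.gen: dirty, but its reads are unchanged (link.gen unchanged, alpha.gen unchanged); cached -2 stands.
  omega.gen: dirty, but its reads are unchanged (alpha.gen unchanged, tables.gen unchanged); cached 0 stands.

Note where the cutoff bites: tables.gen is checked, finds nothing changed, and keeps its cache.

The edit dirties: alpha.gen, link.gen, omega.gen, pack.gen, tables.gen.
3 target commands run: alpha.gen, link.gen, pack.gen.
Cache hits after checking: omega.gen, tables.gen.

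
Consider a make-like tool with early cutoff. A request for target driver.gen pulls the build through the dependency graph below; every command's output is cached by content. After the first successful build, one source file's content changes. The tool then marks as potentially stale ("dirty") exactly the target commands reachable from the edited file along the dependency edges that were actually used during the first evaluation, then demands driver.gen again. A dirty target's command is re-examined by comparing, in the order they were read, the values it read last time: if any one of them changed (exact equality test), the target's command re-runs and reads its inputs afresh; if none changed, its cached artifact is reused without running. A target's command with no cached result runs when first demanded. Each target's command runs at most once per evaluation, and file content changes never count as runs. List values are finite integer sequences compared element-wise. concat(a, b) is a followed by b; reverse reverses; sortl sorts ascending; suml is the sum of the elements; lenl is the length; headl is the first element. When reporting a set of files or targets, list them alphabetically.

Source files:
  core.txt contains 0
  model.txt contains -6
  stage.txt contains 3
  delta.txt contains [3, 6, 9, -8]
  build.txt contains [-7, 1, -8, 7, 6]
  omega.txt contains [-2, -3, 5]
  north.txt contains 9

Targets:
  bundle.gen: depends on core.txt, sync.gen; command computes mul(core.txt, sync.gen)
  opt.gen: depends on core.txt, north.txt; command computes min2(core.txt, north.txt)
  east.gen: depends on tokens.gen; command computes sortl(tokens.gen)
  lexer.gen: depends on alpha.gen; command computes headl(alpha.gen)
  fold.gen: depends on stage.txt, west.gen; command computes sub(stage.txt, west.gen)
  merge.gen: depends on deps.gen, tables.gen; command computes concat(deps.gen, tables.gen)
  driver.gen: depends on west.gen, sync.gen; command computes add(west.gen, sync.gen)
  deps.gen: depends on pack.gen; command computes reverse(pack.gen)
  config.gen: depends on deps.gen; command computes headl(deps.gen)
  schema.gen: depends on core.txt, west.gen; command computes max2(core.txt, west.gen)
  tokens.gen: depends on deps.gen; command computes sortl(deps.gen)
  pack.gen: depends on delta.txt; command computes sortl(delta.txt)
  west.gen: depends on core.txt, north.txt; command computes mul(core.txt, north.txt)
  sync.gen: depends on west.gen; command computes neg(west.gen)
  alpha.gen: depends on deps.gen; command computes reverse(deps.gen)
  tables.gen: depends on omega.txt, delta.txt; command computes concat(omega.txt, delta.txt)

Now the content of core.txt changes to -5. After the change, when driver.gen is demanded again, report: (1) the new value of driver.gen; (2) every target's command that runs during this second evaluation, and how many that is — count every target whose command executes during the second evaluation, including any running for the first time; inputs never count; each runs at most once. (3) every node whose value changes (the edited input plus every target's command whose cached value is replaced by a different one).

Demanding driver.gen again yields 0.
3 target commands run: driver.gen, sync.gen, west.gen.
The nodes whose values change: core.txt, sync.gen, west.gen.

First demand of the output computes:
  west.gen = mul(0, 9) = 0
  sync.gen = neg(0) = 0
  driver.gen = add(0, 0) = 0

After the edit, cleaning proceeds:
  west.gen: a read changed (core.txt 0->-5) — executes, giving -45.
  sync.gen: a read changed (west.gen 0->-45) — executes, giving 45.
  driver.gen: a read changed (west.gen 0->-45; sync.gen 0->45) — executes, giving 0 — identical to its old value.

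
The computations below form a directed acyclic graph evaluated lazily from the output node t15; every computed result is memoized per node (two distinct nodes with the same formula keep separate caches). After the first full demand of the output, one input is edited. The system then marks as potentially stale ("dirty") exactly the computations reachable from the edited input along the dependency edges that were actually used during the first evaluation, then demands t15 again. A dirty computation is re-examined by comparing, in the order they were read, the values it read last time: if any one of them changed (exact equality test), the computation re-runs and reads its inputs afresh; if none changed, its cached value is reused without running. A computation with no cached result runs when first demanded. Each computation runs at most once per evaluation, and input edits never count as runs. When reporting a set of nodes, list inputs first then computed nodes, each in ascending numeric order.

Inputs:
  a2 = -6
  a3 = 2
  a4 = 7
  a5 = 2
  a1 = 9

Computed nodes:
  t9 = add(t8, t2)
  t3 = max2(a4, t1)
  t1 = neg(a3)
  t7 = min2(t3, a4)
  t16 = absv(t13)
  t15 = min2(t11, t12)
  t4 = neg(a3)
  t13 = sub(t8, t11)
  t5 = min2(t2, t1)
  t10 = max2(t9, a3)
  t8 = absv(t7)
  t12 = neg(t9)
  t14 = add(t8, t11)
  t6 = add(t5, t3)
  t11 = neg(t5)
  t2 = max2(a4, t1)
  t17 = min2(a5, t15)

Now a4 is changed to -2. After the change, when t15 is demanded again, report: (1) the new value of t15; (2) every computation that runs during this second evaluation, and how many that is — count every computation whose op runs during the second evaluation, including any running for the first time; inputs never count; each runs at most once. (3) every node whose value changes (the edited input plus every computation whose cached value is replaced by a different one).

First demand of the output computes:
  t1 = neg(2) = -2
  t2 = max2(7, -2) = 7
  t3 = max2(7, -2) = 7
  t5 = min2(7, -2) = -2
  t7 = min2(7, 7) = 7
  t8 = absv(7) = 7
  t9 = add(7, 7) = 14
  t11 = neg(-2) = 2
  t12 = neg(14) = -14
  t15 = min2(2, -14) = -14

After the edit, cleaning proceeds:
  t2: a read changed (a4 7->-2) — executes, giving -2.
  t3: a read changed (a4 7->-2) — executes, giving -2.
  t5: a read changed (t2 7->-2) — executes, giving -2 — identical to its old value.
  t7: a read changed (t3 7->-2; a4 7->-2) — executes, giving -2.
  t8: a read changed (t7 7->-2) — executes, giving 2.
  t9: a read changed (t8 7->2; t2 7->-2) — executes, giving 0.
  t11: dirty, but its reads are unchanged (t5 unchanged); cached 2 stands.
  t12: a read changed (t9 14->0) — executes, giving 0.
  t15: a read changed (t12 -14->0) — executes, giving 0.

Note where the cutoff bites: t11 is checked, finds nothing changed, and keeps its cache.

Demanding t15 again yields 0.
8 computations run: t2, t3, t5, t7, t8, t9, t12, t15.
The nodes whose values change: a4, t2, t3, t7, t8, t9, t12, t15.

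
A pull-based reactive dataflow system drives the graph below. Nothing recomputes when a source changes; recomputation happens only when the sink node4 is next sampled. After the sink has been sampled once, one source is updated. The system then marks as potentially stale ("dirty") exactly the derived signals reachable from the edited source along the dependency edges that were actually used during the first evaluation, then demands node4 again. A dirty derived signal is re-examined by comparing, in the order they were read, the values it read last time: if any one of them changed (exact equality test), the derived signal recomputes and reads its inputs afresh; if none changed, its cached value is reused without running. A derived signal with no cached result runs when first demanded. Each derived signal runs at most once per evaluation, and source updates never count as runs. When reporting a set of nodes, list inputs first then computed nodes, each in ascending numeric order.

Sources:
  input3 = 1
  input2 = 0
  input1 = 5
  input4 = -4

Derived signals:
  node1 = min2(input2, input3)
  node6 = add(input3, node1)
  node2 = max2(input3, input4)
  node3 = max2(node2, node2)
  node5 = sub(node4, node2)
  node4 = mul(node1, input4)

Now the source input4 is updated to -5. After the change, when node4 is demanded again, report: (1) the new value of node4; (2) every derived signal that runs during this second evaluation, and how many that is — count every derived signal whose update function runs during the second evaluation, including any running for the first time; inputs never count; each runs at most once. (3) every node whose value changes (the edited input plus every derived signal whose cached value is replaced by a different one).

First evaluation (everything demanded from the output):
  node1 = min2(0, 1) = 0
  node4 = mul(0, -4) = 0

Propagation after the edit:
  node4: runs — input4 -4->-5; result 0 (same value as before).

New value of node4: 0.
Derived signals that run: node4 — 1 in total.
Values that change: input4.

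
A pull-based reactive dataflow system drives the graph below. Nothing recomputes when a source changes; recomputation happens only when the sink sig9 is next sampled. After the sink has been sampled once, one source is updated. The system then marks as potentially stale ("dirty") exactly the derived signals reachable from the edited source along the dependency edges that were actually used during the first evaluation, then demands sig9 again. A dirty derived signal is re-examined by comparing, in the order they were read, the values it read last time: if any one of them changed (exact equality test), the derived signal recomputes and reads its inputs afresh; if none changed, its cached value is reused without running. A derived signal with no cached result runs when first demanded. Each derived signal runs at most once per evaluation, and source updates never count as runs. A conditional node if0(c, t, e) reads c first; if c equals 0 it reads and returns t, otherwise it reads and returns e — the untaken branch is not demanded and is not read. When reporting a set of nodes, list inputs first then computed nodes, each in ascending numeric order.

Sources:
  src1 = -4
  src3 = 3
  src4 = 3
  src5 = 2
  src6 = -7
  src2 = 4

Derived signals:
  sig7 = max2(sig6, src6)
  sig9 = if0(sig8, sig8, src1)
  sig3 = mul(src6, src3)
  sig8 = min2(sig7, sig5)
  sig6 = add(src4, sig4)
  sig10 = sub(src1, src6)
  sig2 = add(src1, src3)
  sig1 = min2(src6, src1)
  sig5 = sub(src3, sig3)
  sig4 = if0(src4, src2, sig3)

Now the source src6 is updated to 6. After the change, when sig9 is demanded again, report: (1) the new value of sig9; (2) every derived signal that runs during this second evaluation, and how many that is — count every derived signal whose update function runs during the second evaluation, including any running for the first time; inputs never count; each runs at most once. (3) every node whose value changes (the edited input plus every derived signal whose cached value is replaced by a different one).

First evaluation (everything demanded from the output):
  sig3 = mul(-7, 3) = -21
  sig4 = if0(src4=3 -> else branch sig3) = -21
  sig5 = sub(3, -21) = 24
  sig6 = add(3, -21) = -18
  sig7 = max2(-18, -7) = -7
  sig8 = min2(-7, 24) = -7
  sig9 = if0(sig8=-7 -> else branch src1) = -4

Propagation after the edit:
  sig3: runs — src6 -7->6; result 18.
  sig4: runs — sig3 -21->18; result 18.
  sig5: runs — sig3 -21->18; result -15.
  sig6: runs — sig4 -21->18; result 21.
  sig7: runs — sig6 -18->21; src6 -7->6; result 21.
  sig8: runs — sig7 -7->21; sig5 24->-15; result -15.
  sig9: runs — sig8 -7->-15; result -4 (same value as before).

New value of sig9: -4.
Derived signals that run: sig3, sig4, sig5, sig6, sig7, sig8, sig9 — 7 in total.
Values that change: src6, sig3, sig4, sig5, sig6, sig7, sig8.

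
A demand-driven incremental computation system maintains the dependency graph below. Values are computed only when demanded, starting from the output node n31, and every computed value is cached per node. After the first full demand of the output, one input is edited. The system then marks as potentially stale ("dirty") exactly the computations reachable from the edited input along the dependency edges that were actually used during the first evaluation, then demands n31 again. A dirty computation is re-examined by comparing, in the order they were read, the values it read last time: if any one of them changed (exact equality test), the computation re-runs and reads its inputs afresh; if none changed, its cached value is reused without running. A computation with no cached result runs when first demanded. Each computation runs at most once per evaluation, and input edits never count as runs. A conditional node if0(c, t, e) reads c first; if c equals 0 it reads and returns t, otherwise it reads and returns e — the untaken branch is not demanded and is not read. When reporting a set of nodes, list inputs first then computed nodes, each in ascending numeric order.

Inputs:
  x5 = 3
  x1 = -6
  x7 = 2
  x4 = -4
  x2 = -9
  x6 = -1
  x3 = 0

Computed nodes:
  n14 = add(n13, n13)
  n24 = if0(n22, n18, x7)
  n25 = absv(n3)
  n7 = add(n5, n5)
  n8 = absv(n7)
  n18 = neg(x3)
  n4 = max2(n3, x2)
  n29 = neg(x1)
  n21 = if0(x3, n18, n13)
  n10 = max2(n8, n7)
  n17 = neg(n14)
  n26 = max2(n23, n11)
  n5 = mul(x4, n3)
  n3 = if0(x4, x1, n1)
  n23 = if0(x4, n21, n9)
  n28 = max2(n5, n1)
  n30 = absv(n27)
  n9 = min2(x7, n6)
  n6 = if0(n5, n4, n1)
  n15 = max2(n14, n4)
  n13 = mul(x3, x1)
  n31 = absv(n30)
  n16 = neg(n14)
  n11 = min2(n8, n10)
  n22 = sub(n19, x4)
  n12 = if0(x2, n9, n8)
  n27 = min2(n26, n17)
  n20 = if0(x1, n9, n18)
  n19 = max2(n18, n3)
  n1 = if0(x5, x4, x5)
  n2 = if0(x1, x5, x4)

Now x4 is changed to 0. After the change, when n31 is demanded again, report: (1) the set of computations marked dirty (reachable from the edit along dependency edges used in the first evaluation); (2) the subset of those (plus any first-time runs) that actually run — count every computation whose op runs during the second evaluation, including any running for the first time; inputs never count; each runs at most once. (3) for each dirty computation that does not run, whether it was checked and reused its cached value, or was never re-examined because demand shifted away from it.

Marked dirty: n3, n5, n6, n7, n8, n9, n10, n11, n23, n26, n27, n30, n31.
Computations that run: n3, n5, n7, n8, n10, n11, n18, n21, n23, n26, n27 — 11 in total.
Checked but reused from cache: n30, n31.
Never re-examined (demand shifted away): n6, n9.
Key observation: a condition flipped, so demand moved to the other branch — n6, n9 are never re-examined.

First evaluation (everything demanded from the output):
  n1 = if0(x5=3 -> else branch x5) = 3
  n3 = if0(x4=-4 -> else branch n1) = 3
  n5 = mul(-4, 3) = -12
  n6 = if0(n5=-12 -> else branch n1) = 3
  n7 = add(-12, -12) = -24
  n8 = absv(-24) = 24
  n9 = min2(2, 3) = 2
  n10 = max2(24, -24) = 24
  n11 = min2(24, 24) = 24
  n13 = mul(0, -6) = 0
  n14 = add(0, 0) = 0
  n17 = neg(0) = 0
  n23 = if0(x4=-4 -> else branch n9) = 2
  n26 = max2(2, 24) = 24
  n27 = min2(24, 0) = 0
  n30 = absv(0) = 0
  n31 = absv(0) = 0

Propagation after the edit:
  n3: runs — x4 -4->0; result -6.
  n5: runs — x4 -4->0; n3 3->-6; result 0.
  n6: marked dirty but never re-examined — demand shifted away from it.
  n7: runs — n5 -12->0; n5 -12->0; result 0.
  n8: runs — n7 -24->0; result 0.
  n9: marked dirty but never re-examined — demand shifted away from it.
  n10: runs — n8 24->0; n7 -24->0; result 0.
  n11: runs — n8 24->0; n10 24->0; result 0.
  n18: demanded for the first time — runs, produces 0.
  n21: demanded for the first time — runs, produces 0.
  n23: runs — x4 -4->0; result 0.
  n26: runs — n23 2->0; n11 24->0; result 0.
  n27: runs — n26 24->0; result 0 (same value as before).
  n30: checked — values it read are unchanged (n27 unchanged); reused cached 0 without running.
  n31: checked — values it read are unchanged (n30 unchanged); reused cached 0 without running.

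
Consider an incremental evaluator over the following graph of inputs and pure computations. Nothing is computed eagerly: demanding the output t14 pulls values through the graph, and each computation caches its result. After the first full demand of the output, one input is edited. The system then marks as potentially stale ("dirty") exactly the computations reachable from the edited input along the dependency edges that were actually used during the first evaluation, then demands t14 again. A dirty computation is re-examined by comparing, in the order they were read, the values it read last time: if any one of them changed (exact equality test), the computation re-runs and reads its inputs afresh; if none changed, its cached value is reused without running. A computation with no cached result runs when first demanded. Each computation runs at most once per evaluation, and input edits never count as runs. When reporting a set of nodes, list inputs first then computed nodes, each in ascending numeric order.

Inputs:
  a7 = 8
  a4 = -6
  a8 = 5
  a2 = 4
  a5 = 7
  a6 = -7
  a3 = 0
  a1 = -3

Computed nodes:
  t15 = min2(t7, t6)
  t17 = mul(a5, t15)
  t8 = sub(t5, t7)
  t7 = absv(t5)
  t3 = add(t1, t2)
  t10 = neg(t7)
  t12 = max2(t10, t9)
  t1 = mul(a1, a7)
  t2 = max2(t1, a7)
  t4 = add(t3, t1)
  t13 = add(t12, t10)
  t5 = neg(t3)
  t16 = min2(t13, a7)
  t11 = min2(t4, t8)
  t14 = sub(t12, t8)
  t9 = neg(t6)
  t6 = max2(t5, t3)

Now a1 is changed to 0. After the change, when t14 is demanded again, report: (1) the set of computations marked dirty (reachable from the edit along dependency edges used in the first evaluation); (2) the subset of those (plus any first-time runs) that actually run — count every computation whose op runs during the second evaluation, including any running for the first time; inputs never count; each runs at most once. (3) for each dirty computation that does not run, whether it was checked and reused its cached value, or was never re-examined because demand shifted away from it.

Dirty set: t1, t2, t3, t5, t6, t7, t8, t9, t10, t12, t14.
Run set: t1, t2, t3, t5, t6, t7, t8, t9, t10, t12, t14 (11 run).
All dirty computations ended up running.

Initial pass — values computed on the first demand:
  t1 = mul(-3, 8) = -24
  t2 = max2(-24, 8) = 8
  t3 = add(-24, 8) = -16
  t5 = neg(-16) = 16
  t6 = max2(16, -16) = 16
  t7 = absv(16) = 16
  t8 = sub(16, 16) = 0
  t9 = neg(16) = -16
  t10 = neg(16) = -16
  t12 = max2(-16, -16) = -16
  t14 = sub(-16, 0) = -16

Second demand — change propagation:
  t1: re-runs because a1 -3->0; new result 0.
  t2: re-runs because t1 -24->0; new result 8 (unchanged).
  t3: re-runs because t1 -24->0; new result 8.
  t5: re-runs because t3 -16->8; new result -8.
  t6: re-runs because t5 16->-8; t3 -16->8; new result 8.
  t7: re-runs because t5 16->-8; new result 8.
  t8: re-runs because t5 16->-8; t7 16->8; new result -16.
  t9: re-runs because t6 16->8; new result -8.
  t10: re-runs because t7 16->8; new result -8.
  t12: re-runs because t10 -16->-8; t9 -16->-8; new result -8.
  t14: re-runs because t12 -16->-8; t8 0->-16; new result 8.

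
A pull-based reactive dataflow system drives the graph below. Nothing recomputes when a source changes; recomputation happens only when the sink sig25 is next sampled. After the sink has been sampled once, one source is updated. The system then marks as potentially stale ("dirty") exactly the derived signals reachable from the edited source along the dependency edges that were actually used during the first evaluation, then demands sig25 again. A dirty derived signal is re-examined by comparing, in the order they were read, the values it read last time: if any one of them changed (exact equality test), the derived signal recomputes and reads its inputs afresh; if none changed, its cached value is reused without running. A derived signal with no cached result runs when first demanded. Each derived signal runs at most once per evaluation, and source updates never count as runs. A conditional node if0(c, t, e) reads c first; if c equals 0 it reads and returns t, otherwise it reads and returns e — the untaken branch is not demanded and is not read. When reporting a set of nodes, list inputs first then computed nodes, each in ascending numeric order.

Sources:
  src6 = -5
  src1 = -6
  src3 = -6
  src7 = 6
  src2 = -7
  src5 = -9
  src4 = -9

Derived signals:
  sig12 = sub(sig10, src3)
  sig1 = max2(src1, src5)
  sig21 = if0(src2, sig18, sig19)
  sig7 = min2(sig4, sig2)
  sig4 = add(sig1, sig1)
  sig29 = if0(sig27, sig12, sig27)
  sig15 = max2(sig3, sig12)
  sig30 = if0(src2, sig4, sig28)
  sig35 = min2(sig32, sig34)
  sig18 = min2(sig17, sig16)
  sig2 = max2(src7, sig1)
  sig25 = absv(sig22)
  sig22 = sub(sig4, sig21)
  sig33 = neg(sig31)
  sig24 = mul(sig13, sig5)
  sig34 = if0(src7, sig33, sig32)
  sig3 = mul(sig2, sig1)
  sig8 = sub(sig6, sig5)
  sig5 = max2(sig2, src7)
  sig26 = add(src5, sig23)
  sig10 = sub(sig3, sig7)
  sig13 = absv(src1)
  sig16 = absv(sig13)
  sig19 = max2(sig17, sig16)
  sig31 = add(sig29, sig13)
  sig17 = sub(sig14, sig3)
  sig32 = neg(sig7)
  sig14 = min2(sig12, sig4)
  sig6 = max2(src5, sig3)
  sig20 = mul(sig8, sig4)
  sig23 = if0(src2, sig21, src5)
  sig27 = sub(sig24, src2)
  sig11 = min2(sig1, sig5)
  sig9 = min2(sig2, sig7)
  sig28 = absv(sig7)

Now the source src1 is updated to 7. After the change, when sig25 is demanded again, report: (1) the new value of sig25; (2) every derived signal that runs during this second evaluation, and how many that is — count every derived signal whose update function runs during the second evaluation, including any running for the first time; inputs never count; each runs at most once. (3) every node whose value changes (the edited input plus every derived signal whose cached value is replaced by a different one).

New value of sig25: 7.
Derived signals that run: sig1, sig2, sig3, sig4, sig7, sig10, sig12, sig13, sig14, sig16, sig17, sig19, sig21, sig22, sig25 — 15 in total.
Values that change: src1, sig1, sig2, sig3, sig4, sig7, sig10, sig12, sig13, sig14, sig16, sig17, sig19, sig21, sig22, sig25.

First evaluation (everything demanded from the output):
  sig1 = max2(-6, -9) = -6
  sig2 = max2(6, -6) = 6
  sig3 = mul(6, -6) = -36
  sig4 = add(-6, -6) = -12
  sig7 = min2(-12, 6) = -12
  sig10 = sub(-36, -12) = -24
  sig12 = sub(-24, -6) = -18
  sig13 = absv(-6) = 6
  sig14 = min2(-18, -12) = -18
  sig16 = absv(6) = 6
  sig17 = sub(-18, -36) = 18
  sig19 = max2(18, 6) = 18
  sig21 = if0(src2=-7 -> else branch sig19) = 18
  sig22 = sub(-12, 18) = -30
  sig25 = absv(-30) = 30

Propagation after the edit:
  sig1: runs — src1 -6->7; result 7.
  sig2: runs — sig1 -6->7; result 7.
  sig3: runs — sig2 6->7; sig1 -6->7; result 49.
  sig4: runs — sig1 -6->7; sig1 -6->7; result 14.
  sig7: runs — sig4 -12->14; sig2 6->7; result 7.
  sig10: runs — sig3 -36->49; sig7 -12->7; result 42.
  sig12: runs — sig10 -24->42; result 48.
  sig13: runs — src1 -6->7; result 7.
  sig14: runs — sig12 -18->48; sig4 -12->14; result 14.
  sig16: runs — sig13 6->7; result 7.
  sig17: runs — sig14 -18->14; sig3 -36->49; result -35.
  sig19: runs — sig17 18->-35; sig16 6->7; result 7.
  sig21: runs — sig19 18->7; result 7.
  sig22: runs — sig4 -12->14; sig21 18->7; result 7.
  sig25: runs — sig22 -30->7; result 7.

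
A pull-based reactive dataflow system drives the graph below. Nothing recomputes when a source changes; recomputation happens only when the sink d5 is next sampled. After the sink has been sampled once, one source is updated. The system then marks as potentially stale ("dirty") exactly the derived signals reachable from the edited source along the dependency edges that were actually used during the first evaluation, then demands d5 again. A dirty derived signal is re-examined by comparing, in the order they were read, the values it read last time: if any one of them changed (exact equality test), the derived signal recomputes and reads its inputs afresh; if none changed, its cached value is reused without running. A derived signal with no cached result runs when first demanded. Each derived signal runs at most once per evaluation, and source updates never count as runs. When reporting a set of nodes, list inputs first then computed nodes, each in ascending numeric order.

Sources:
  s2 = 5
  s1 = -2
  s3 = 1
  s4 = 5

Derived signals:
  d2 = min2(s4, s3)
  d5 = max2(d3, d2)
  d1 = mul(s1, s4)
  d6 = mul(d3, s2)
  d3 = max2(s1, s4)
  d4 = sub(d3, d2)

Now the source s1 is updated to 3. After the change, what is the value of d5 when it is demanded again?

First evaluation (everything demanded from the output):
  d2 = min2(5, 1) = 1
  d3 = max2(-2, 5) = 5
  d5 = max2(5, 1) = 5

Propagation after the edit:
  d3: runs — s1 -2->3; result 5 (same value as before).
  d5: checked — values it read are unchanged (d3 unchanged, d2 unchanged); reused cached 5 without running.

Key observation: the change is absorbed at d3 — it re-runs but produces the same value, and the output's value is unchanged.

New value of d5: 5.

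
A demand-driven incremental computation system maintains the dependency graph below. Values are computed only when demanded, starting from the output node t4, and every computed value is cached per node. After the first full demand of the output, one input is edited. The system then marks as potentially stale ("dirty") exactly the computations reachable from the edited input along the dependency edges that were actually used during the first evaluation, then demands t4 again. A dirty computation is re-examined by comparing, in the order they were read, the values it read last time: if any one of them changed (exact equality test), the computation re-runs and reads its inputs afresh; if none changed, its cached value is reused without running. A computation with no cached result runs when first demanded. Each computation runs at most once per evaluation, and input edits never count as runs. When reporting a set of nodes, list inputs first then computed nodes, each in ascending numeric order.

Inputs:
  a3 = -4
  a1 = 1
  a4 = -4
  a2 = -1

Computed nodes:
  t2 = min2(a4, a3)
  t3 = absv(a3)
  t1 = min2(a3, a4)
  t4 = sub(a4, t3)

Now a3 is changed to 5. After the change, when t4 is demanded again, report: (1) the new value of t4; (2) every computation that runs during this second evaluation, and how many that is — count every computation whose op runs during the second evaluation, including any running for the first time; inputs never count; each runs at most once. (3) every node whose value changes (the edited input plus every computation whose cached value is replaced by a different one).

New value of t4: -9.
Computations that run: t3, t4 — 2 in total.
Values that change: a3, t3, t4.

First evaluation (everything demanded from the output):
  t3 = absv(-4) = 4
  t4 = sub(-4, 4) = -8

Propagation after the edit:
  t3: runs — a3 -4->5; result 5.
  t4: runs — t3 4->5; result -9.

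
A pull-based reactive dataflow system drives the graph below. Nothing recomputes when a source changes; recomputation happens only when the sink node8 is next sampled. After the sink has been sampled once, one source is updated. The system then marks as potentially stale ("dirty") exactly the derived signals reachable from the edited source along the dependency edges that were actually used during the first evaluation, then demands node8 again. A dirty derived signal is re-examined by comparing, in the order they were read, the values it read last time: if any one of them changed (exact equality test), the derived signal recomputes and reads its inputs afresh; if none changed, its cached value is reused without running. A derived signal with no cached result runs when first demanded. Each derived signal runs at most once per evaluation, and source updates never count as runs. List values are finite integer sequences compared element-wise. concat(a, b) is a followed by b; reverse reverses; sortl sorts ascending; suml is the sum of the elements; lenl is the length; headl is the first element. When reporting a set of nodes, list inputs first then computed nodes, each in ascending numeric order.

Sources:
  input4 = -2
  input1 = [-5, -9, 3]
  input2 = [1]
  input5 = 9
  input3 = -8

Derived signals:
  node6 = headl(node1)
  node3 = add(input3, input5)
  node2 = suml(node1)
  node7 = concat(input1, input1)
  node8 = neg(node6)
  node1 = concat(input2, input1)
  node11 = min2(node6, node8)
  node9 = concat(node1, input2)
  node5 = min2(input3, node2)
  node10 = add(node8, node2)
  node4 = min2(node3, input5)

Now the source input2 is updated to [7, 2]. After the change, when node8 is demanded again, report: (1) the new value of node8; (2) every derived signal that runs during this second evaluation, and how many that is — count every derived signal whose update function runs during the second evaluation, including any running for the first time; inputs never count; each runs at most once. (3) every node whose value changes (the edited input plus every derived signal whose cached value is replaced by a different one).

New value of node8: -7.
Derived signals that run: node1, node6, node8 — 3 in total.
Values that change: input2, node1, node6, node8.

First evaluation (everything demanded from the output):
  node1 = concat([1], [-5, -9, 3]) = [1, -5, -9, 3]
  node6 = headl([1, -5, -9, 3]) = 1
  node8 = neg(1) = -1

Propagation after the edit:
  node1: runs — input2 [1]->[7, 2]; result [7, 2, -5, -9, 3].
  node6: runs — node1 [1, -5, -9, 3]->[7, 2, -5, -9, 3]; result 7.
  node8: runs — node6 1->7; result -7.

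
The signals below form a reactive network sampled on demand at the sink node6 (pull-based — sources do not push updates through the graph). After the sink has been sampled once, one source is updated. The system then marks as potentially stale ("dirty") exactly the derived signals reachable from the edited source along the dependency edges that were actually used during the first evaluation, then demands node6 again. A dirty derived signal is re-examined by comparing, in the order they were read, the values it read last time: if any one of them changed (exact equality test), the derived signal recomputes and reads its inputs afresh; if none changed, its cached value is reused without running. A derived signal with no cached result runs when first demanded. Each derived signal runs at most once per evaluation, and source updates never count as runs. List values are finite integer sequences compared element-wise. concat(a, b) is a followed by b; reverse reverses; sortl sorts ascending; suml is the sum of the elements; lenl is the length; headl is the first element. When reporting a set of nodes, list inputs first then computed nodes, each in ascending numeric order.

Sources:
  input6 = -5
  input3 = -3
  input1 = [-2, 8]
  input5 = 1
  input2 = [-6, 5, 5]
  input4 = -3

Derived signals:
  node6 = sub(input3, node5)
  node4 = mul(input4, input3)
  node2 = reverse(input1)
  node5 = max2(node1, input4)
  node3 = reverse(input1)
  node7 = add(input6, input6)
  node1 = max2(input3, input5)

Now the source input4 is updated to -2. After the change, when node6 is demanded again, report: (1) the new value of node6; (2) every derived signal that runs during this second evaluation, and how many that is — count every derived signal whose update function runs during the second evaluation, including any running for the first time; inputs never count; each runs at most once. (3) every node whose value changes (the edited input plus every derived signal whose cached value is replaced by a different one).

node6 now evaluates to -4.
Run set: node5 (1 run).
Changed values: input4.
The important point: node5 recomputes to an identical value, and the output ends up unchanged.

Initial pass — values computed on the first demand:
  node1 = max2(-3, 1) = 1
  node5 = max2(1, -3) = 1
  node6 = sub(-3, 1) = -4

Second demand — change propagation:
  node5: re-runs because input4 -3->-2; new result 1 (unchanged).
  node6: re-examined; everything it read last time is the same (input3 unchanged, node5 unchanged) — cache -4 kept, no run.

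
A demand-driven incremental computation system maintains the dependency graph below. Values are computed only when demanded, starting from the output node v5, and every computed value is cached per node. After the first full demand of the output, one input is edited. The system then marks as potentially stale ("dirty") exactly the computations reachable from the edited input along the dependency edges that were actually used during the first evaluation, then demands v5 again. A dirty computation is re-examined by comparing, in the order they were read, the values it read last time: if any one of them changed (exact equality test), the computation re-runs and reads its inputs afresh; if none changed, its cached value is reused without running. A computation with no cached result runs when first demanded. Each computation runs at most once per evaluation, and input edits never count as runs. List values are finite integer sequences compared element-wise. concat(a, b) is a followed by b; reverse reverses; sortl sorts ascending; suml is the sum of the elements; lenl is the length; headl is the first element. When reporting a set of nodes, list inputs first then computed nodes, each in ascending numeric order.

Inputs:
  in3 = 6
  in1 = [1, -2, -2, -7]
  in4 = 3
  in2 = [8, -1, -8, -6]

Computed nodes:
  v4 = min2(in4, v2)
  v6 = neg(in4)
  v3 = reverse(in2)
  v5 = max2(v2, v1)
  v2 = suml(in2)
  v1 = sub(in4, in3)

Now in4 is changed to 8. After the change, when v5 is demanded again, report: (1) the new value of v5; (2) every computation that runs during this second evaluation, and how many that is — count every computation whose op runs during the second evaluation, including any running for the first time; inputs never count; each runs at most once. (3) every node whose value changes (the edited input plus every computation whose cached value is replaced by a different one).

First evaluation (everything demanded from the output):
  v1 = sub(3, 6) = -3
  v2 = suml([8, -1, -8, -6]) = -7
  v5 = max2(-7, -3) = -3

Propagation after the edit:
  v1: runs — in4 3->8; result 2.
  v5: runs — v1 -3->2; result 2.

New value of v5: 2.
Computations that run: v1, v5 — 2 in total.
Values that change: in4, v1, v5.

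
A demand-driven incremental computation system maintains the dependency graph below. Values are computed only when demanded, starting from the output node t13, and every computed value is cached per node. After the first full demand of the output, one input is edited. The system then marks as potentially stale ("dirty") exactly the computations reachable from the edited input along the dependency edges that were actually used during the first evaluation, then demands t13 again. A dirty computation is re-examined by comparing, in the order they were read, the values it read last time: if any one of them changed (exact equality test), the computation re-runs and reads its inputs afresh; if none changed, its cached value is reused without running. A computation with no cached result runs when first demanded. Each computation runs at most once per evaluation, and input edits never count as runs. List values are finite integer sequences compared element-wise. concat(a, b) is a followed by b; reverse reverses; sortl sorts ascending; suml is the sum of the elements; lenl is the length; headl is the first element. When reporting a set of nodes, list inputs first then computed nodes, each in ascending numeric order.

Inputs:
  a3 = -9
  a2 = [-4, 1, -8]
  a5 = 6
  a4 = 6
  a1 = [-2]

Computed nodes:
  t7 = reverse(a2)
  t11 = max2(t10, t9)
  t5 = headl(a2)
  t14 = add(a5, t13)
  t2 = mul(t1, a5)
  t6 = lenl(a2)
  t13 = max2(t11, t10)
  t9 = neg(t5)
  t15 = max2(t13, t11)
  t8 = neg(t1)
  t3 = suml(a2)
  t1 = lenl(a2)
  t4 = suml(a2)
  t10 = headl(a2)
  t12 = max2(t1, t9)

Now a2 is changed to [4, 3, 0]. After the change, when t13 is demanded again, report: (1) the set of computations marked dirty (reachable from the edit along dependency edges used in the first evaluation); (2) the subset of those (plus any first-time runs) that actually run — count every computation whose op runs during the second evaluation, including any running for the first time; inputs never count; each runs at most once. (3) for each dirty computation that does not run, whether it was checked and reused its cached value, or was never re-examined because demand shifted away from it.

Marked dirty: t5, t9, t10, t11, t13.
Computations that run: t5, t9, t10, t11, t13 — 5 in total.
Every dirty computation ran.

First evaluation (everything demanded from the output):
  t5 = headl([-4, 1, -8]) = -4
  t9 = neg(-4) = 4
  t10 = headl([-4, 1, -8]) = -4
  t11 = max2(-4, 4) = 4
  t13 = max2(4, -4) = 4

Propagation after the edit:
  t5: runs — a2 [-4, 1, -8]->[4, 3, 0]; result 4.
  t9: runs — t5 -4->4; result -4.
  t10: runs — a2 [-4, 1, -8]->[4, 3, 0]; result 4.
  t11: runs — t10 -4->4; t9 4->-4; result 4 (same value as before).
  t13: runs — t10 -4->4; result 4 (same value as before).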